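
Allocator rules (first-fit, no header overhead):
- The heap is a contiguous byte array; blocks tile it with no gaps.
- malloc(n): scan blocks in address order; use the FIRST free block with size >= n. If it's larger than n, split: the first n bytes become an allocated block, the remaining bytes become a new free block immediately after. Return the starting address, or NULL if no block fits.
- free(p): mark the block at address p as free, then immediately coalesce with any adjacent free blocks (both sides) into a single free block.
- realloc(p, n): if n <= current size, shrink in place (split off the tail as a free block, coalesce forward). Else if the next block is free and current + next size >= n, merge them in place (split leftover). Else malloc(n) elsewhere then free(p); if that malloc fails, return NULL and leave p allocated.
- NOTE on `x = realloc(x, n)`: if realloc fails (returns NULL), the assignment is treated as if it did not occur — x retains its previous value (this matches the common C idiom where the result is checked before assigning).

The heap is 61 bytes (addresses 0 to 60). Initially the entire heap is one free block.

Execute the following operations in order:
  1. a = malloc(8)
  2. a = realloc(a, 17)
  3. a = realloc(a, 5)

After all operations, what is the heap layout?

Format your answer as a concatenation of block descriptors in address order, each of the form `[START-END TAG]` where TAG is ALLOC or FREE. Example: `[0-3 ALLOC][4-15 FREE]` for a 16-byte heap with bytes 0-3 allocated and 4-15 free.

Answer: [0-4 ALLOC][5-60 FREE]

Derivation:
Op 1: a = malloc(8) -> a = 0; heap: [0-7 ALLOC][8-60 FREE]
Op 2: a = realloc(a, 17) -> a = 0; heap: [0-16 ALLOC][17-60 FREE]
Op 3: a = realloc(a, 5) -> a = 0; heap: [0-4 ALLOC][5-60 FREE]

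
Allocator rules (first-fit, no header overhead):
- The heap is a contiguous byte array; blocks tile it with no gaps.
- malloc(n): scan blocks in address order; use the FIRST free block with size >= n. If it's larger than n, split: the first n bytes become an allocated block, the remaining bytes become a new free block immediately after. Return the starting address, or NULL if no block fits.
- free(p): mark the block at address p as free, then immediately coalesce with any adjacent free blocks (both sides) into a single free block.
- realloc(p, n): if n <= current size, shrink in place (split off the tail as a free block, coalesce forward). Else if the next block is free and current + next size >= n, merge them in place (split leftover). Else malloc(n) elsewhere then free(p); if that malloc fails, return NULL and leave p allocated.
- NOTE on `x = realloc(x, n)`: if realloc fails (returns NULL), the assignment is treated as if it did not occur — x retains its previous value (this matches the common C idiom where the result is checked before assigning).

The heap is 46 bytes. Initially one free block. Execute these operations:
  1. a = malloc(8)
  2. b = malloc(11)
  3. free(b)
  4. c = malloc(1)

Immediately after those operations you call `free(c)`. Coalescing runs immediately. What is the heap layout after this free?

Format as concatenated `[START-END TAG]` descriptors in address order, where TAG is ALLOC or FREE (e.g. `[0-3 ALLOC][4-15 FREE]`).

Op 1: a = malloc(8) -> a = 0; heap: [0-7 ALLOC][8-45 FREE]
Op 2: b = malloc(11) -> b = 8; heap: [0-7 ALLOC][8-18 ALLOC][19-45 FREE]
Op 3: free(b) -> (freed b); heap: [0-7 ALLOC][8-45 FREE]
Op 4: c = malloc(1) -> c = 8; heap: [0-7 ALLOC][8-8 ALLOC][9-45 FREE]
free(c): c = 8 -> block [8-8 ALLOC]; mark free, coalesce with adjacent free neighbors -> [0-7 ALLOC][8-45 FREE]

Answer: [0-7 ALLOC][8-45 FREE]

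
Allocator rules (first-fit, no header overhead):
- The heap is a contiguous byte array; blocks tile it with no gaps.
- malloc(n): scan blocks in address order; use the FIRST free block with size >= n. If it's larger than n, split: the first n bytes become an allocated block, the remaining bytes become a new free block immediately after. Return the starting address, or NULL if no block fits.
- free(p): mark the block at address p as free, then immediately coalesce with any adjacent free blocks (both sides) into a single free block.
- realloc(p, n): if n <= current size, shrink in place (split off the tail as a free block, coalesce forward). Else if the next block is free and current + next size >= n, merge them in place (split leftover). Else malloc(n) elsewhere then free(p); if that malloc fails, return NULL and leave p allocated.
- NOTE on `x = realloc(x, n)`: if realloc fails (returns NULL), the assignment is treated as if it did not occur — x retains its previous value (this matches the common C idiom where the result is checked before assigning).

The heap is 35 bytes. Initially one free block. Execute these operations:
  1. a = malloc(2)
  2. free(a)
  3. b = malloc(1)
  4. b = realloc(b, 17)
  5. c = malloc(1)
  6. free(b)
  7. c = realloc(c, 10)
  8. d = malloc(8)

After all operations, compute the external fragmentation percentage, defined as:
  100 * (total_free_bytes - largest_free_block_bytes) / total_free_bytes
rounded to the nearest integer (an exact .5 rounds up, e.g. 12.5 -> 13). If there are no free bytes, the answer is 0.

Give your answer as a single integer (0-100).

Answer: 47

Derivation:
Op 1: a = malloc(2) -> a = 0; heap: [0-1 ALLOC][2-34 FREE]
Op 2: free(a) -> (freed a); heap: [0-34 FREE]
Op 3: b = malloc(1) -> b = 0; heap: [0-0 ALLOC][1-34 FREE]
Op 4: b = realloc(b, 17) -> b = 0; heap: [0-16 ALLOC][17-34 FREE]
Op 5: c = malloc(1) -> c = 17; heap: [0-16 ALLOC][17-17 ALLOC][18-34 FREE]
Op 6: free(b) -> (freed b); heap: [0-16 FREE][17-17 ALLOC][18-34 FREE]
Op 7: c = realloc(c, 10) -> c = 17; heap: [0-16 FREE][17-26 ALLOC][27-34 FREE]
Op 8: d = malloc(8) -> d = 0; heap: [0-7 ALLOC][8-16 FREE][17-26 ALLOC][27-34 FREE]
Free blocks: [9 8] total_free=17 largest=9 -> 100*(17-9)/17 = 800/17 ≈ 47.059 -> rounds to 47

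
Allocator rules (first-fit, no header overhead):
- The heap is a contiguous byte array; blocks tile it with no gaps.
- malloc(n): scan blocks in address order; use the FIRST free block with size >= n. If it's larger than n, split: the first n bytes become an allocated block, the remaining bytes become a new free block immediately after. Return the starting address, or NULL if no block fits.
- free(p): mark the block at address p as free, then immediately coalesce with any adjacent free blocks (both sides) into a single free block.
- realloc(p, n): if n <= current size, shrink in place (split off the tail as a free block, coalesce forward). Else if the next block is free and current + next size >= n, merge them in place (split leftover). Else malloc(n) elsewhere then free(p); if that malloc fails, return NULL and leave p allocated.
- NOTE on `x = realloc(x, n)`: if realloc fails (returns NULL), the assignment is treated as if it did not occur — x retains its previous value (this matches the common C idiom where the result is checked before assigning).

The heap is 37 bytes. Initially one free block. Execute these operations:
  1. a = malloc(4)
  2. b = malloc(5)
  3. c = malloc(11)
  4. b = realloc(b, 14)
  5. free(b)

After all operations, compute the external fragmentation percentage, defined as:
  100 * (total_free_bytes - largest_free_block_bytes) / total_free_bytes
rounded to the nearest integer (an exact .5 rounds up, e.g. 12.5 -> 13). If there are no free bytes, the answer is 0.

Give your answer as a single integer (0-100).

Answer: 23

Derivation:
Op 1: a = malloc(4) -> a = 0; heap: [0-3 ALLOC][4-36 FREE]
Op 2: b = malloc(5) -> b = 4; heap: [0-3 ALLOC][4-8 ALLOC][9-36 FREE]
Op 3: c = malloc(11) -> c = 9; heap: [0-3 ALLOC][4-8 ALLOC][9-19 ALLOC][20-36 FREE]
Op 4: b = realloc(b, 14) -> b = 20; heap: [0-3 ALLOC][4-8 FREE][9-19 ALLOC][20-33 ALLOC][34-36 FREE]
Op 5: free(b) -> (freed b); heap: [0-3 ALLOC][4-8 FREE][9-19 ALLOC][20-36 FREE]
Free blocks: [5 17] total_free=22 largest=17 -> 100*(22-17)/22 = 500/22 ≈ 22.727 -> rounds to 23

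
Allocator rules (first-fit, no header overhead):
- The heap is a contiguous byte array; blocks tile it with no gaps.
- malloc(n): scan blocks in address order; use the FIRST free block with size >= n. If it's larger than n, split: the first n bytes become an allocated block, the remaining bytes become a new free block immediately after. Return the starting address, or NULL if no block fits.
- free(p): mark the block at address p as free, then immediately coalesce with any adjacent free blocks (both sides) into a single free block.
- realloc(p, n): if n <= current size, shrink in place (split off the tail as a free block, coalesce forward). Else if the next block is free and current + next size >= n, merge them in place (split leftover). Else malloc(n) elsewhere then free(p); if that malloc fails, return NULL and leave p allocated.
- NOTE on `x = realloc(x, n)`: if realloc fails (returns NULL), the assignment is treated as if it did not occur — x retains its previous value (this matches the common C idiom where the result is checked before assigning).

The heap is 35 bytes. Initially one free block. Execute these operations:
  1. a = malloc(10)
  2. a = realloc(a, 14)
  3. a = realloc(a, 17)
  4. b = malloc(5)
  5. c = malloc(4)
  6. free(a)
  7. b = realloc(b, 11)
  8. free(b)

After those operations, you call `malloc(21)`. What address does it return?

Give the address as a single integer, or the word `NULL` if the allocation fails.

Op 1: a = malloc(10) -> a = 0; heap: [0-9 ALLOC][10-34 FREE]
Op 2: a = realloc(a, 14) -> a = 0; heap: [0-13 ALLOC][14-34 FREE]
Op 3: a = realloc(a, 17) -> a = 0; heap: [0-16 ALLOC][17-34 FREE]
Op 4: b = malloc(5) -> b = 17; heap: [0-16 ALLOC][17-21 ALLOC][22-34 FREE]
Op 5: c = malloc(4) -> c = 22; heap: [0-16 ALLOC][17-21 ALLOC][22-25 ALLOC][26-34 FREE]
Op 6: free(a) -> (freed a); heap: [0-16 FREE][17-21 ALLOC][22-25 ALLOC][26-34 FREE]
Op 7: b = realloc(b, 11) -> b = 0; heap: [0-10 ALLOC][11-21 FREE][22-25 ALLOC][26-34 FREE]
Op 8: free(b) -> (freed b); heap: [0-21 FREE][22-25 ALLOC][26-34 FREE]
malloc(21): first-fit scan over [0-21 FREE][22-25 ALLOC][26-34 FREE] -> 0

Answer: 0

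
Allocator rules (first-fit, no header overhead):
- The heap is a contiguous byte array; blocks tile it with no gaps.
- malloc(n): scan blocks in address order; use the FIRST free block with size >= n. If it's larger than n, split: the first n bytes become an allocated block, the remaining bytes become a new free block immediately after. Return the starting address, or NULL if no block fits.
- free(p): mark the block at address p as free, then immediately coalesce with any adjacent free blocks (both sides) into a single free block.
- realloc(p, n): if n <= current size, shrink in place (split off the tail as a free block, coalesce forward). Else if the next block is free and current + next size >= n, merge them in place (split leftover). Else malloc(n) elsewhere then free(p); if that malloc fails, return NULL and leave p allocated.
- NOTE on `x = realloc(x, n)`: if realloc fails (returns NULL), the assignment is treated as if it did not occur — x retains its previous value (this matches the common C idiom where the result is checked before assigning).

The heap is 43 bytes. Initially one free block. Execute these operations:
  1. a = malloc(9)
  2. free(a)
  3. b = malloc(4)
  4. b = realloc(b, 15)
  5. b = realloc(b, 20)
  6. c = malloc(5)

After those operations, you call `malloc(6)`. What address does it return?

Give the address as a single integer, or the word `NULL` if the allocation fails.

Op 1: a = malloc(9) -> a = 0; heap: [0-8 ALLOC][9-42 FREE]
Op 2: free(a) -> (freed a); heap: [0-42 FREE]
Op 3: b = malloc(4) -> b = 0; heap: [0-3 ALLOC][4-42 FREE]
Op 4: b = realloc(b, 15) -> b = 0; heap: [0-14 ALLOC][15-42 FREE]
Op 5: b = realloc(b, 20) -> b = 0; heap: [0-19 ALLOC][20-42 FREE]
Op 6: c = malloc(5) -> c = 20; heap: [0-19 ALLOC][20-24 ALLOC][25-42 FREE]
malloc(6): first-fit scan over [0-19 ALLOC][20-24 ALLOC][25-42 FREE] -> 25

Answer: 25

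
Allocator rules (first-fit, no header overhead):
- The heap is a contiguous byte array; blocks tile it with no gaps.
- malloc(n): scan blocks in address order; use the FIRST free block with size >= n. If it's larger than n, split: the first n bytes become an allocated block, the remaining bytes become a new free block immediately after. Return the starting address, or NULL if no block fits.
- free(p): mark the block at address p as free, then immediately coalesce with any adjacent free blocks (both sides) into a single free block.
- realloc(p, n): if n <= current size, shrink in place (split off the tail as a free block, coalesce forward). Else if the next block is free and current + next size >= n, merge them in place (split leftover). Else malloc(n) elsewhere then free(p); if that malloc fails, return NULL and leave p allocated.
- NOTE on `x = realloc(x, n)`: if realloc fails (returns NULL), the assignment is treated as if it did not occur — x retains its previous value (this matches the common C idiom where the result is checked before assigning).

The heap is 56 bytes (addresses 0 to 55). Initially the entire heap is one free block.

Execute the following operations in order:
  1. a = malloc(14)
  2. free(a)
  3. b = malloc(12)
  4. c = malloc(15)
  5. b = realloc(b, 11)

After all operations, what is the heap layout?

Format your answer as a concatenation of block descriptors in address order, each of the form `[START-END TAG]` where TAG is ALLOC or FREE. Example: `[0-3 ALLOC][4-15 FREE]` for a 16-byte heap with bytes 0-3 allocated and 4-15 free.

Answer: [0-10 ALLOC][11-11 FREE][12-26 ALLOC][27-55 FREE]

Derivation:
Op 1: a = malloc(14) -> a = 0; heap: [0-13 ALLOC][14-55 FREE]
Op 2: free(a) -> (freed a); heap: [0-55 FREE]
Op 3: b = malloc(12) -> b = 0; heap: [0-11 ALLOC][12-55 FREE]
Op 4: c = malloc(15) -> c = 12; heap: [0-11 ALLOC][12-26 ALLOC][27-55 FREE]
Op 5: b = realloc(b, 11) -> b = 0; heap: [0-10 ALLOC][11-11 FREE][12-26 ALLOC][27-55 FREE]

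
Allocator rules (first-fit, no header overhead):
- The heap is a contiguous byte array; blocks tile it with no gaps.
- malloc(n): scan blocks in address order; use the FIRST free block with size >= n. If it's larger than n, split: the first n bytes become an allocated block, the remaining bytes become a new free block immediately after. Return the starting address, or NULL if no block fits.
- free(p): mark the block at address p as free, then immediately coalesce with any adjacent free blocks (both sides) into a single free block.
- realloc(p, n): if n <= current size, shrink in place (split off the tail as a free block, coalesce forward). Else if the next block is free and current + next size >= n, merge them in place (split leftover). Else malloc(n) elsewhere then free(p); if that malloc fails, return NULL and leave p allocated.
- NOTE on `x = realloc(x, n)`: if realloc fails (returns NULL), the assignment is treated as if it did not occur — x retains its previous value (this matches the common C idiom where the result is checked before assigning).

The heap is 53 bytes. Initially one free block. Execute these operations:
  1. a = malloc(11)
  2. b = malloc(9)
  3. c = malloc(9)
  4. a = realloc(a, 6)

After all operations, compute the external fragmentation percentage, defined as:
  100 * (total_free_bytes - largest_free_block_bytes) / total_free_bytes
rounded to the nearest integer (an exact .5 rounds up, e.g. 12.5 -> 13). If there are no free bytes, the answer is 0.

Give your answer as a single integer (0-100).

Op 1: a = malloc(11) -> a = 0; heap: [0-10 ALLOC][11-52 FREE]
Op 2: b = malloc(9) -> b = 11; heap: [0-10 ALLOC][11-19 ALLOC][20-52 FREE]
Op 3: c = malloc(9) -> c = 20; heap: [0-10 ALLOC][11-19 ALLOC][20-28 ALLOC][29-52 FREE]
Op 4: a = realloc(a, 6) -> a = 0; heap: [0-5 ALLOC][6-10 FREE][11-19 ALLOC][20-28 ALLOC][29-52 FREE]
Free blocks: [5 24] total_free=29 largest=24 -> 100*(29-24)/29 = 500/29 ≈ 17.241 -> rounds to 17

Answer: 17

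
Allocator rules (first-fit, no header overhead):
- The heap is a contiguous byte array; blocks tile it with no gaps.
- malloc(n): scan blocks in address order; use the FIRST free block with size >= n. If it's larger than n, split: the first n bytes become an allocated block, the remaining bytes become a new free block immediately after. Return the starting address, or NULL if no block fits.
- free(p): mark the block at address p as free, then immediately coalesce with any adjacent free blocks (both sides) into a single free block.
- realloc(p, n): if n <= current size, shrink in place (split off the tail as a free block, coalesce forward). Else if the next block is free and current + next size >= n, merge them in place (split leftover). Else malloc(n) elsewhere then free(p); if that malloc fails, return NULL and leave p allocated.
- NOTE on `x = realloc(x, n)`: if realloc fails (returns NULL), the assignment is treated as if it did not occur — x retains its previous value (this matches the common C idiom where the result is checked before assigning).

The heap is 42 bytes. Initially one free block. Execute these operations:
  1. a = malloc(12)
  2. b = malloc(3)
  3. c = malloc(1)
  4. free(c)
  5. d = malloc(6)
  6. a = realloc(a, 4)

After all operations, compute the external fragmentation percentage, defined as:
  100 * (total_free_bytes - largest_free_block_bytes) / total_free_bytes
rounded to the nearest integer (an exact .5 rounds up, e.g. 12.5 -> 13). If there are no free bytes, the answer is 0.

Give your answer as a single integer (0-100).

Op 1: a = malloc(12) -> a = 0; heap: [0-11 ALLOC][12-41 FREE]
Op 2: b = malloc(3) -> b = 12; heap: [0-11 ALLOC][12-14 ALLOC][15-41 FREE]
Op 3: c = malloc(1) -> c = 15; heap: [0-11 ALLOC][12-14 ALLOC][15-15 ALLOC][16-41 FREE]
Op 4: free(c) -> (freed c); heap: [0-11 ALLOC][12-14 ALLOC][15-41 FREE]
Op 5: d = malloc(6) -> d = 15; heap: [0-11 ALLOC][12-14 ALLOC][15-20 ALLOC][21-41 FREE]
Op 6: a = realloc(a, 4) -> a = 0; heap: [0-3 ALLOC][4-11 FREE][12-14 ALLOC][15-20 ALLOC][21-41 FREE]
Free blocks: [8 21] total_free=29 largest=21 -> 100*(29-21)/29 = 800/29 ≈ 27.586 -> rounds to 28

Answer: 28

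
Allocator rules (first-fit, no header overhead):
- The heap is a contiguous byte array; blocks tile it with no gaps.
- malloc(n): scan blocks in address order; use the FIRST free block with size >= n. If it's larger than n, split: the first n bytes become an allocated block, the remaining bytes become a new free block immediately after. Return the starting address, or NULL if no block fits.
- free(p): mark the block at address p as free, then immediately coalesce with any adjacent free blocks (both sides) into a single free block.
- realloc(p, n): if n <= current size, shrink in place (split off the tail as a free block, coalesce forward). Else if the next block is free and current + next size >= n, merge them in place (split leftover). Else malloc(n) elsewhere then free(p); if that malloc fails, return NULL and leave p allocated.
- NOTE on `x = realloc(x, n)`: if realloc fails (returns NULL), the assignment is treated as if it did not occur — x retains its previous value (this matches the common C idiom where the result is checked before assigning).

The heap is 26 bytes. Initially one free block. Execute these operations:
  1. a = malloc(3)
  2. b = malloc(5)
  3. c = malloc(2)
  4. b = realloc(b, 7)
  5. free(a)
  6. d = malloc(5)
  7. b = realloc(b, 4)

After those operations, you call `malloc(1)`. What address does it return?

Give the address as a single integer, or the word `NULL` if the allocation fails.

Answer: 5

Derivation:
Op 1: a = malloc(3) -> a = 0; heap: [0-2 ALLOC][3-25 FREE]
Op 2: b = malloc(5) -> b = 3; heap: [0-2 ALLOC][3-7 ALLOC][8-25 FREE]
Op 3: c = malloc(2) -> c = 8; heap: [0-2 ALLOC][3-7 ALLOC][8-9 ALLOC][10-25 FREE]
Op 4: b = realloc(b, 7) -> b = 10; heap: [0-2 ALLOC][3-7 FREE][8-9 ALLOC][10-16 ALLOC][17-25 FREE]
Op 5: free(a) -> (freed a); heap: [0-7 FREE][8-9 ALLOC][10-16 ALLOC][17-25 FREE]
Op 6: d = malloc(5) -> d = 0; heap: [0-4 ALLOC][5-7 FREE][8-9 ALLOC][10-16 ALLOC][17-25 FREE]
Op 7: b = realloc(b, 4) -> b = 10; heap: [0-4 ALLOC][5-7 FREE][8-9 ALLOC][10-13 ALLOC][14-25 FREE]
malloc(1): first-fit scan over [0-4 ALLOC][5-7 FREE][8-9 ALLOC][10-13 ALLOC][14-25 FREE] -> 5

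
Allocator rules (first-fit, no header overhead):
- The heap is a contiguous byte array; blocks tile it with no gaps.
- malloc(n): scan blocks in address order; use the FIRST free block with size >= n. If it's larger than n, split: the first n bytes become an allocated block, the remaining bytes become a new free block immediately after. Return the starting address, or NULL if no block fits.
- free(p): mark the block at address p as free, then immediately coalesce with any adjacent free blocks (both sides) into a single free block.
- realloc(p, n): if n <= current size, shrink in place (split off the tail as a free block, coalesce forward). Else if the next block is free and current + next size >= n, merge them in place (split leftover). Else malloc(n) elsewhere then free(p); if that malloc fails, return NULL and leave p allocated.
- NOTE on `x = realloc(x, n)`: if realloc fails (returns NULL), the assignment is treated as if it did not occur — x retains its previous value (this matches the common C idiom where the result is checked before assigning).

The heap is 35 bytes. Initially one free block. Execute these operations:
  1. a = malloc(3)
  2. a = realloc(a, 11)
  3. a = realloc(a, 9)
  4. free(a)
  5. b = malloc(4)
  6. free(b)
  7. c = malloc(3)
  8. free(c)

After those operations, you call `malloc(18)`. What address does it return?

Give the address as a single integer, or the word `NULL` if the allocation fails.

Answer: 0

Derivation:
Op 1: a = malloc(3) -> a = 0; heap: [0-2 ALLOC][3-34 FREE]
Op 2: a = realloc(a, 11) -> a = 0; heap: [0-10 ALLOC][11-34 FREE]
Op 3: a = realloc(a, 9) -> a = 0; heap: [0-8 ALLOC][9-34 FREE]
Op 4: free(a) -> (freed a); heap: [0-34 FREE]
Op 5: b = malloc(4) -> b = 0; heap: [0-3 ALLOC][4-34 FREE]
Op 6: free(b) -> (freed b); heap: [0-34 FREE]
Op 7: c = malloc(3) -> c = 0; heap: [0-2 ALLOC][3-34 FREE]
Op 8: free(c) -> (freed c); heap: [0-34 FREE]
malloc(18): first-fit scan over [0-34 FREE] -> 0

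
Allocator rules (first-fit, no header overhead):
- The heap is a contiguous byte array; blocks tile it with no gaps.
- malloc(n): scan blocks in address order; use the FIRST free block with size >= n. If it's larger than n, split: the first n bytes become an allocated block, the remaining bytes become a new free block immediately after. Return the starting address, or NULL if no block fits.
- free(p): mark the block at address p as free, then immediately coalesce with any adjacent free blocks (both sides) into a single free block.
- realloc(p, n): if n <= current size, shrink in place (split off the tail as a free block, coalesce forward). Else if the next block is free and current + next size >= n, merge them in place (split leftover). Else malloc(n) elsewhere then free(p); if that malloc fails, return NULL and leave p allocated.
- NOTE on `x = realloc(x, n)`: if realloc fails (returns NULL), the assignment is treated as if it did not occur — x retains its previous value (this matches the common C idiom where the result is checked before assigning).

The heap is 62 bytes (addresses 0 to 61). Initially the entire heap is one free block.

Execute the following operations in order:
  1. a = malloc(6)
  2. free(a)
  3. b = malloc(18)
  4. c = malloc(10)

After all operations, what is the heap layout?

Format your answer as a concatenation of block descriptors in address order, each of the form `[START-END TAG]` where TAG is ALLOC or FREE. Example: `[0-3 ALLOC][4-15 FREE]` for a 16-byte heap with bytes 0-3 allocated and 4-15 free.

Answer: [0-17 ALLOC][18-27 ALLOC][28-61 FREE]

Derivation:
Op 1: a = malloc(6) -> a = 0; heap: [0-5 ALLOC][6-61 FREE]
Op 2: free(a) -> (freed a); heap: [0-61 FREE]
Op 3: b = malloc(18) -> b = 0; heap: [0-17 ALLOC][18-61 FREE]
Op 4: c = malloc(10) -> c = 18; heap: [0-17 ALLOC][18-27 ALLOC][28-61 FREE]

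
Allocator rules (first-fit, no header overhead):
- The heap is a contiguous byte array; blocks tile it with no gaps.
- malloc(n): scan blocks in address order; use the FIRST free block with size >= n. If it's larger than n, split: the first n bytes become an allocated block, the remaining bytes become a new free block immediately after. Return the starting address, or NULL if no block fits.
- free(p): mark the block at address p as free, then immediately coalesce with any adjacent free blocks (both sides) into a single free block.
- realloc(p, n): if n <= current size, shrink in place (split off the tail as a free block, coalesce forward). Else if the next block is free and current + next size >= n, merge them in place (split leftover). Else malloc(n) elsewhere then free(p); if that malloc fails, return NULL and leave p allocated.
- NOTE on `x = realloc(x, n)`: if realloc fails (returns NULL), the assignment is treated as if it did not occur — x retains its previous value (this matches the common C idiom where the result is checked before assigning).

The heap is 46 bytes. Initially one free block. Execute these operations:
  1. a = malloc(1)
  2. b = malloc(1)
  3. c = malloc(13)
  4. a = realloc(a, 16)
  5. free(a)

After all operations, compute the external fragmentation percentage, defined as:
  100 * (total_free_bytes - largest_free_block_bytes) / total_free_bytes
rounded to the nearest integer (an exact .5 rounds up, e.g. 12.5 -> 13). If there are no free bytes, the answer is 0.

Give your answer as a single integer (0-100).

Answer: 3

Derivation:
Op 1: a = malloc(1) -> a = 0; heap: [0-0 ALLOC][1-45 FREE]
Op 2: b = malloc(1) -> b = 1; heap: [0-0 ALLOC][1-1 ALLOC][2-45 FREE]
Op 3: c = malloc(13) -> c = 2; heap: [0-0 ALLOC][1-1 ALLOC][2-14 ALLOC][15-45 FREE]
Op 4: a = realloc(a, 16) -> a = 15; heap: [0-0 FREE][1-1 ALLOC][2-14 ALLOC][15-30 ALLOC][31-45 FREE]
Op 5: free(a) -> (freed a); heap: [0-0 FREE][1-1 ALLOC][2-14 ALLOC][15-45 FREE]
Free blocks: [1 31] total_free=32 largest=31 -> 100*(32-31)/32 = 100/32 = 3.125 -> rounds to 3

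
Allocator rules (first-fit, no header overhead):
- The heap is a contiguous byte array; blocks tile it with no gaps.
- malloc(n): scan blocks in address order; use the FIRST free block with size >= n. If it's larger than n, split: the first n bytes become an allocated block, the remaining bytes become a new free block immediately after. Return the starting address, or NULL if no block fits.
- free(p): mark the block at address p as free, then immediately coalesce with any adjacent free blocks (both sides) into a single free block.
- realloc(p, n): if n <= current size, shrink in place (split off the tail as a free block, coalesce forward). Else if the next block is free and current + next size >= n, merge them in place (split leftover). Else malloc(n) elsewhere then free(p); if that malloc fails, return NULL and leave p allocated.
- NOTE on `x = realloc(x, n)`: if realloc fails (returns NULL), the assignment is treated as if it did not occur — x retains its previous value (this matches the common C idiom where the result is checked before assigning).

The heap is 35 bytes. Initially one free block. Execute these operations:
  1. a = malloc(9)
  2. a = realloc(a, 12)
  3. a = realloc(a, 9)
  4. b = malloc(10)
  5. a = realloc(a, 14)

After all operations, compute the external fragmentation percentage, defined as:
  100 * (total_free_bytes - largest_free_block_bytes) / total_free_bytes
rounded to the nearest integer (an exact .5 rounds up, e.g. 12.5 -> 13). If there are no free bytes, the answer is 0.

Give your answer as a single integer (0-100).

Op 1: a = malloc(9) -> a = 0; heap: [0-8 ALLOC][9-34 FREE]
Op 2: a = realloc(a, 12) -> a = 0; heap: [0-11 ALLOC][12-34 FREE]
Op 3: a = realloc(a, 9) -> a = 0; heap: [0-8 ALLOC][9-34 FREE]
Op 4: b = malloc(10) -> b = 9; heap: [0-8 ALLOC][9-18 ALLOC][19-34 FREE]
Op 5: a = realloc(a, 14) -> a = 19; heap: [0-8 FREE][9-18 ALLOC][19-32 ALLOC][33-34 FREE]
Free blocks: [9 2] total_free=11 largest=9 -> 100*(11-9)/11 = 200/11 ≈ 18.182 -> rounds to 18

Answer: 18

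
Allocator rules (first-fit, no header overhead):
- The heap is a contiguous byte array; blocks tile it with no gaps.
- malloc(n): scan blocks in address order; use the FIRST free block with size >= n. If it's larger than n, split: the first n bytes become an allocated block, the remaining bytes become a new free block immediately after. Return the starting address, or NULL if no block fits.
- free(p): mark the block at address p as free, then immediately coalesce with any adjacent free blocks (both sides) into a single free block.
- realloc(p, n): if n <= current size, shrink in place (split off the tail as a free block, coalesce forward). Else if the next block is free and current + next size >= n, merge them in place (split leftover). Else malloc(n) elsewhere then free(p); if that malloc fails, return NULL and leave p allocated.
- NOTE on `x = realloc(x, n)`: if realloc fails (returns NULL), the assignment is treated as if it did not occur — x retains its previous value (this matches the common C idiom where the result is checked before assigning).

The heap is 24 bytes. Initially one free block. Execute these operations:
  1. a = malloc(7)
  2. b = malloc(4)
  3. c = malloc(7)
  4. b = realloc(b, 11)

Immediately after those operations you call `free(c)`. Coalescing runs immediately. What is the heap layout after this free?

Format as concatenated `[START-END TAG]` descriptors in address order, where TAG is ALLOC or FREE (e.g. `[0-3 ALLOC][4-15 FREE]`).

Answer: [0-6 ALLOC][7-10 ALLOC][11-23 FREE]

Derivation:
Op 1: a = malloc(7) -> a = 0; heap: [0-6 ALLOC][7-23 FREE]
Op 2: b = malloc(4) -> b = 7; heap: [0-6 ALLOC][7-10 ALLOC][11-23 FREE]
Op 3: c = malloc(7) -> c = 11; heap: [0-6 ALLOC][7-10 ALLOC][11-17 ALLOC][18-23 FREE]
Op 4: b = realloc(b, 11) -> NULL (b unchanged); heap: [0-6 ALLOC][7-10 ALLOC][11-17 ALLOC][18-23 FREE]
free(c): c = 11 -> block [11-17 ALLOC]; mark free, coalesce with adjacent free neighbors -> [0-6 ALLOC][7-10 ALLOC][11-23 FREE]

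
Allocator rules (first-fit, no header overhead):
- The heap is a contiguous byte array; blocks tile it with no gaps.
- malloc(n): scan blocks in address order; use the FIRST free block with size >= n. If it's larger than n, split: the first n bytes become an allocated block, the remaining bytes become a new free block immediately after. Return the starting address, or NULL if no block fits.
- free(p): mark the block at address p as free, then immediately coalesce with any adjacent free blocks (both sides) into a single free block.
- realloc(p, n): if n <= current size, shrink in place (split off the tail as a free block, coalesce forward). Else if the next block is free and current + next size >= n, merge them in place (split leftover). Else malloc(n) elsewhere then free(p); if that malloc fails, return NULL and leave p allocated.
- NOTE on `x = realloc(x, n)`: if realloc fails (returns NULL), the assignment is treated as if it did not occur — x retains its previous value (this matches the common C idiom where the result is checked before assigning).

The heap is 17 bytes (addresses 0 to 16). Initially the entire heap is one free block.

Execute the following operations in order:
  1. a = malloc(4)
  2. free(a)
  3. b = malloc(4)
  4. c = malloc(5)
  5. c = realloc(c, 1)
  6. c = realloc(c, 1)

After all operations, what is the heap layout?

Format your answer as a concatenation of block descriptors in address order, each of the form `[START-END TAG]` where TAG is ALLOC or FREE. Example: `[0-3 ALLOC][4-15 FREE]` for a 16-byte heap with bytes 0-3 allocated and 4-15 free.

Answer: [0-3 ALLOC][4-4 ALLOC][5-16 FREE]

Derivation:
Op 1: a = malloc(4) -> a = 0; heap: [0-3 ALLOC][4-16 FREE]
Op 2: free(a) -> (freed a); heap: [0-16 FREE]
Op 3: b = malloc(4) -> b = 0; heap: [0-3 ALLOC][4-16 FREE]
Op 4: c = malloc(5) -> c = 4; heap: [0-3 ALLOC][4-8 ALLOC][9-16 FREE]
Op 5: c = realloc(c, 1) -> c = 4; heap: [0-3 ALLOC][4-4 ALLOC][5-16 FREE]
Op 6: c = realloc(c, 1) -> c = 4; heap: [0-3 ALLOC][4-4 ALLOC][5-16 FREE]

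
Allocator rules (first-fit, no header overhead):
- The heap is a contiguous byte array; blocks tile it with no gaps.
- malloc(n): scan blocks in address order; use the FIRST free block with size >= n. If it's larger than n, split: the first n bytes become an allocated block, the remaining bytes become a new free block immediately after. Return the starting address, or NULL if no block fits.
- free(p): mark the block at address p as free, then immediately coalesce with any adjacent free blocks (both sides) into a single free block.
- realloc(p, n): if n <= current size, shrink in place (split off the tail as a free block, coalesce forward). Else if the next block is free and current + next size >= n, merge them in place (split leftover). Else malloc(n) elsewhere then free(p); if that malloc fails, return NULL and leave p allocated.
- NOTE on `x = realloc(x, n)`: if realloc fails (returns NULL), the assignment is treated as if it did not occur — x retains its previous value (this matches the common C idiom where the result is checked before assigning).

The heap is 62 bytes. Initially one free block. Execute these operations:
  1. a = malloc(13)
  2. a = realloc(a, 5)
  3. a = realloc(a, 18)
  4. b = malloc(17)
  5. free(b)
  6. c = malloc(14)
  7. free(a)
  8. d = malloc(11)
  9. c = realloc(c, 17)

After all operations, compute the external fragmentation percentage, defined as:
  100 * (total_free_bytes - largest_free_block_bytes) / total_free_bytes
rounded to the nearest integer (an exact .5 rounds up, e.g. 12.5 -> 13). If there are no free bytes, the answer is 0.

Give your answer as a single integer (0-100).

Op 1: a = malloc(13) -> a = 0; heap: [0-12 ALLOC][13-61 FREE]
Op 2: a = realloc(a, 5) -> a = 0; heap: [0-4 ALLOC][5-61 FREE]
Op 3: a = realloc(a, 18) -> a = 0; heap: [0-17 ALLOC][18-61 FREE]
Op 4: b = malloc(17) -> b = 18; heap: [0-17 ALLOC][18-34 ALLOC][35-61 FREE]
Op 5: free(b) -> (freed b); heap: [0-17 ALLOC][18-61 FREE]
Op 6: c = malloc(14) -> c = 18; heap: [0-17 ALLOC][18-31 ALLOC][32-61 FREE]
Op 7: free(a) -> (freed a); heap: [0-17 FREE][18-31 ALLOC][32-61 FREE]
Op 8: d = malloc(11) -> d = 0; heap: [0-10 ALLOC][11-17 FREE][18-31 ALLOC][32-61 FREE]
Op 9: c = realloc(c, 17) -> c = 18; heap: [0-10 ALLOC][11-17 FREE][18-34 ALLOC][35-61 FREE]
Free blocks: [7 27] total_free=34 largest=27 -> 100*(34-27)/34 = 700/34 ≈ 20.588 -> rounds to 21

Answer: 21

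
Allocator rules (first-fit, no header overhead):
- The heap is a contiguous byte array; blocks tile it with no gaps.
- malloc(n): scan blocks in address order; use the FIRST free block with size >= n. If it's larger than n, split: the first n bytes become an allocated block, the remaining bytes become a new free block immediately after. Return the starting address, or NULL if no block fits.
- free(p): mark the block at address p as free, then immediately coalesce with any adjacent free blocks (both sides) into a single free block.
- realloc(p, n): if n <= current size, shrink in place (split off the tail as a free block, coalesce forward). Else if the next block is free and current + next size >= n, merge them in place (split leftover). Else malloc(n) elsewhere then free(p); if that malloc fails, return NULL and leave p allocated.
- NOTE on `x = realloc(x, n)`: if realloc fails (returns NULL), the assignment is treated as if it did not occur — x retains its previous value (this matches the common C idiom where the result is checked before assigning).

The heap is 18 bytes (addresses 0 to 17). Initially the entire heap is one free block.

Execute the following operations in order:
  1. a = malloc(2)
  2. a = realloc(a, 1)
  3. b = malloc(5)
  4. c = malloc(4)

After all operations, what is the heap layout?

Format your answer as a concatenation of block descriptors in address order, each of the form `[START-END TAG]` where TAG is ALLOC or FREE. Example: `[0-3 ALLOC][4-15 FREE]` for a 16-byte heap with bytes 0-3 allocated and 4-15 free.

Op 1: a = malloc(2) -> a = 0; heap: [0-1 ALLOC][2-17 FREE]
Op 2: a = realloc(a, 1) -> a = 0; heap: [0-0 ALLOC][1-17 FREE]
Op 3: b = malloc(5) -> b = 1; heap: [0-0 ALLOC][1-5 ALLOC][6-17 FREE]
Op 4: c = malloc(4) -> c = 6; heap: [0-0 ALLOC][1-5 ALLOC][6-9 ALLOC][10-17 FREE]

Answer: [0-0 ALLOC][1-5 ALLOC][6-9 ALLOC][10-17 FREE]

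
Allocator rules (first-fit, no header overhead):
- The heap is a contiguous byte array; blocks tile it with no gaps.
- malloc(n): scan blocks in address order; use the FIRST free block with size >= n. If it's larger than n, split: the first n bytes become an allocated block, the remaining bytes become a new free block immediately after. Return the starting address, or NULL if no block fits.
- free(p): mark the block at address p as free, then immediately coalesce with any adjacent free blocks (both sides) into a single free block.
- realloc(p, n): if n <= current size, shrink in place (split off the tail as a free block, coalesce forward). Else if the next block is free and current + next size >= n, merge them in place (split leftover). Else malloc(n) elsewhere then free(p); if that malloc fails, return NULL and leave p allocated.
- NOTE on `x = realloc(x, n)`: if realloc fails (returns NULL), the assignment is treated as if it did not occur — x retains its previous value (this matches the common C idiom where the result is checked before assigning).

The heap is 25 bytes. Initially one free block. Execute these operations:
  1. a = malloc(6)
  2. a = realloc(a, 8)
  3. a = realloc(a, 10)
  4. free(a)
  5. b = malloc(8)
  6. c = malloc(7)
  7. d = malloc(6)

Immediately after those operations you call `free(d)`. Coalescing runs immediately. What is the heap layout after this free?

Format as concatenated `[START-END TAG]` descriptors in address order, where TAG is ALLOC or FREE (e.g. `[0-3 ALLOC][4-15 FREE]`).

Answer: [0-7 ALLOC][8-14 ALLOC][15-24 FREE]

Derivation:
Op 1: a = malloc(6) -> a = 0; heap: [0-5 ALLOC][6-24 FREE]
Op 2: a = realloc(a, 8) -> a = 0; heap: [0-7 ALLOC][8-24 FREE]
Op 3: a = realloc(a, 10) -> a = 0; heap: [0-9 ALLOC][10-24 FREE]
Op 4: free(a) -> (freed a); heap: [0-24 FREE]
Op 5: b = malloc(8) -> b = 0; heap: [0-7 ALLOC][8-24 FREE]
Op 6: c = malloc(7) -> c = 8; heap: [0-7 ALLOC][8-14 ALLOC][15-24 FREE]
Op 7: d = malloc(6) -> d = 15; heap: [0-7 ALLOC][8-14 ALLOC][15-20 ALLOC][21-24 FREE]
free(d): d = 15 -> block [15-20 ALLOC]; mark free, coalesce with adjacent free neighbors -> [0-7 ALLOC][8-14 ALLOC][15-24 FREE]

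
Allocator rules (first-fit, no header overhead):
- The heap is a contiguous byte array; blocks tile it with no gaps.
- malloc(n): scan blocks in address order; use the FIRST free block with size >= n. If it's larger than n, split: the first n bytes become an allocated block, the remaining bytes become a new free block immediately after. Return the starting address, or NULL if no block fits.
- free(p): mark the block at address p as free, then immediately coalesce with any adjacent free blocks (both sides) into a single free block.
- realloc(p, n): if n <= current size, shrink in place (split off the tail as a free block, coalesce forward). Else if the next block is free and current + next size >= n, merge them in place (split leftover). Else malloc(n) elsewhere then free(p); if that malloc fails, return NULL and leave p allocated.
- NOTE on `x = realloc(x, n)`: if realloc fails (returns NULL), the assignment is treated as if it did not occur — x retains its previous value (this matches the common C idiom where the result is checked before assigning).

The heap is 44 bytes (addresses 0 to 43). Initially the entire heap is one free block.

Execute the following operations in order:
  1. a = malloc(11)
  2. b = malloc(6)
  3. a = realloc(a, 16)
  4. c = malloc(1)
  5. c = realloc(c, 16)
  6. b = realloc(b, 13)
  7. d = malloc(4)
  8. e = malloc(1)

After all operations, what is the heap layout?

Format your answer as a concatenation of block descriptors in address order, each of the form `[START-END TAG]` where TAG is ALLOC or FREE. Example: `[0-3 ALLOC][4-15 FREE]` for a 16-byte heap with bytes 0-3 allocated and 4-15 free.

Answer: [0-0 ALLOC][1-4 ALLOC][5-5 ALLOC][6-10 FREE][11-16 ALLOC][17-32 ALLOC][33-43 FREE]

Derivation:
Op 1: a = malloc(11) -> a = 0; heap: [0-10 ALLOC][11-43 FREE]
Op 2: b = malloc(6) -> b = 11; heap: [0-10 ALLOC][11-16 ALLOC][17-43 FREE]
Op 3: a = realloc(a, 16) -> a = 17; heap: [0-10 FREE][11-16 ALLOC][17-32 ALLOC][33-43 FREE]
Op 4: c = malloc(1) -> c = 0; heap: [0-0 ALLOC][1-10 FREE][11-16 ALLOC][17-32 ALLOC][33-43 FREE]
Op 5: c = realloc(c, 16) -> NULL (c unchanged); heap: [0-0 ALLOC][1-10 FREE][11-16 ALLOC][17-32 ALLOC][33-43 FREE]
Op 6: b = realloc(b, 13) -> NULL (b unchanged); heap: [0-0 ALLOC][1-10 FREE][11-16 ALLOC][17-32 ALLOC][33-43 FREE]
Op 7: d = malloc(4) -> d = 1; heap: [0-0 ALLOC][1-4 ALLOC][5-10 FREE][11-16 ALLOC][17-32 ALLOC][33-43 FREE]
Op 8: e = malloc(1) -> e = 5; heap: [0-0 ALLOC][1-4 ALLOC][5-5 ALLOC][6-10 FREE][11-16 ALLOC][17-32 ALLOC][33-43 FREE]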